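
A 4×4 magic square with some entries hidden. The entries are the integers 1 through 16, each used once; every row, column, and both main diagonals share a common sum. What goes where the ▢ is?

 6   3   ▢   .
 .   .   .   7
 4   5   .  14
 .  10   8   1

The entries are 1 through 16, which sum to 136, so each line sums to 136/4 = 34.
Row 3 needs 34; the known cells sum to 23, so (3,3) = 11.
Row 4 must total 34; the given cells sum to 19, so (4,1) = 15.
Column 1: 6 + 4 + 15 + ? = 34, so (2,1) = 9.
From column 2, 34 − (3 + 5 + 10) gives (2,2) = 16.
Using column 4: 7 + 14 + 1 + ? → (1,4) = 34 − 22 = 12.
The remaining cell in anti-diagonal is (2,3) = 34 − 32 = 2.
Row 1 needs 34; the known cells sum to 21, so (1,3) = 13.

13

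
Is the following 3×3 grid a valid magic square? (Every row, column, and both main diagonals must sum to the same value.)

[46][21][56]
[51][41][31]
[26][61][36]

Row 1: 46 + 21 + 56 = 123.
Row 2: 51 + 41 + 31 = 123.
Row 3: 26 + 61 + 36 = 123.
Column 1: 46 + 51 + 26 = 123.
Column 2: 21 + 41 + 61 = 123.
Column 3: 56 + 31 + 36 = 123.
Main diagonal: 46 + 41 + 36 = 123.
Anti-diagonal: 56 + 41 + 26 = 123.
All lines sum to 123.

Yes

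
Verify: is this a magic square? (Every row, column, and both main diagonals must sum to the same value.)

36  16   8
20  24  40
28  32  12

Row 1: 36 + 16 + 8 = 60.
Row 2: 20 + 24 + 40 = 84.
Row 3: 28 + 32 + 12 = 72.
Column 1: 36 + 20 + 28 = 84.
Column 2: 16 + 24 + 32 = 72.
Column 3: 8 + 40 + 12 = 60.
Main diagonal: 36 + 24 + 12 = 72.
Anti-diagonal: 8 + 24 + 28 = 60.

No — column 2 sums to 72 but row 1 sums to 60.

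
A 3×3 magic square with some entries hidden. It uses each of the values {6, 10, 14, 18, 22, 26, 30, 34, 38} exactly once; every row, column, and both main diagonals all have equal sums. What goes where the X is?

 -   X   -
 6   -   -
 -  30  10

14

The 9 entries sum to 198, so each line sums to 198/3 = 66.
The remaining cell in row 3 is (3,1) = 66 − 40 = 26.
Column 1: 6 + 26 + ? = 66, so (1,1) = 34.
Using main diagonal: 34 + 10 + ? → (2,2) = 66 − 44 = 22.
Using anti-diagonal: 22 + 26 + ? → (1,3) = 66 − 48 = 18.
Using row 1: 34 + 18 + ? → (1,2) = 66 − 52 = 14.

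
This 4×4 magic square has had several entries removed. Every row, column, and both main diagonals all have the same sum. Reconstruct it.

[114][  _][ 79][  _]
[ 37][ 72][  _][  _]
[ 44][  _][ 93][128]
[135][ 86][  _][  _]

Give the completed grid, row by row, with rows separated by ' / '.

Column 1 is already complete: 114 + 37 + 44 + 135 = 330, so that is the magic constant.
From row 3, 330 − (44 + 93 + 128) gives (3,2) = 65.
From column 2, 330 − (72 + 65 + 86) gives (1,2) = 107.
Main diagonal needs 330; the known cells sum to 279, so (4,4) = 51.
From row 1, 330 − (114 + 107 + 79) gives (1,4) = 30.
Row 4 needs 330; the known cells sum to 272, so (4,3) = 58.
Column 3: 79 + 93 + 58 + ? = 330, so (2,3) = 100.
The remaining cell in column 4 is (2,4) = 330 − 209 = 121.

114 107 79 30 / 37 72 100 121 / 44 65 93 128 / 135 86 58 51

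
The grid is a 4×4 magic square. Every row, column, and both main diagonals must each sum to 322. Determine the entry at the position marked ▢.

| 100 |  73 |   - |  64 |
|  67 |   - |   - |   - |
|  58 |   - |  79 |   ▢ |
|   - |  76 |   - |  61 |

Row 1: 100 + 73 + 64 + ? = 322, so (1,3) = 85.
From column 1, 322 − (100 + 67 + 58) gives (4,1) = 97.
Main diagonal: 100 + 79 + 61 + ? = 322, so (2,2) = 82.
Row 4 needs 322; the known cells sum to 234, so (4,3) = 88.
From column 2, 322 − (73 + 82 + 76) gives (3,2) = 91.
Column 3 needs 322; the known cells sum to 252, so (2,3) = 70.
Row 2 must total 322; the given cells sum to 219, so (2,4) = 103.
The remaining cell in row 3 is (3,4) = 322 − 228 = 94.

94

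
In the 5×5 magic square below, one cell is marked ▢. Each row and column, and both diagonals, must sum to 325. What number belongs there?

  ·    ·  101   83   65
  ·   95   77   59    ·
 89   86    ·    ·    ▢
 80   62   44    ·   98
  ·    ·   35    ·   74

Row 4: 80 + 62 + 44 + 98 + ? = 325, so (4,4) = 41.
The remaining cell in column 3 is (3,3) = 325 − 257 = 68.
Main diagonal must total 325; the given cells sum to 278, so (1,1) = 47.
Anti-diagonal needs 325; the known cells sum to 254, so (5,1) = 71.
Row 1: 47 + 101 + 83 + 65 + ? = 325, so (1,2) = 29.
Using column 1: 47 + 89 + 80 + 71 + ? → (2,1) = 325 − 287 = 38.
The remaining cell in column 2 is (5,2) = 325 − 272 = 53.
Row 2 needs 325; the known cells sum to 269, so (2,5) = 56.
Row 5 needs 325; the known cells sum to 233, so (5,4) = 92.
Column 4: 83 + 59 + 41 + 92 + ? = 325, so (3,4) = 50.
From column 5, 325 − (65 + 56 + 98 + 74) gives (3,5) = 32.

32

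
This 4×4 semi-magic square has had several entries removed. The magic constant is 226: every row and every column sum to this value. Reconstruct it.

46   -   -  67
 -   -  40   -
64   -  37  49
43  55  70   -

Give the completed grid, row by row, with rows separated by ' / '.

Row 3 must total 226; the given cells sum to 150, so (3,2) = 76.
Row 4 needs 226; the known cells sum to 168, so (4,4) = 58.
From column 1, 226 − (46 + 64 + 43) gives (2,1) = 73.
Using column 3: 40 + 37 + 70 + ? → (1,3) = 226 − 147 = 79.
From column 4, 226 − (67 + 49 + 58) gives (2,4) = 52.
From row 1, 226 − (46 + 79 + 67) gives (1,2) = 34.
Row 2: 73 + 40 + 52 + ? = 226, so (2,2) = 61.

46 34 79 67 / 73 61 40 52 / 64 76 37 49 / 43 55 70 58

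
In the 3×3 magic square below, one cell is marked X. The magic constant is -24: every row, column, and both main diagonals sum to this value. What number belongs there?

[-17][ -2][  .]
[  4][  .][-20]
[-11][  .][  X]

1

Row 1 must total -24; the given cells sum to -19, so (1,3) = -5.
Using row 2: 4 + (-20) + ? → (2,2) = -24 − (-16) = -8.
Column 2: -2 + (-8) + ? = -24, so (3,2) = -14.
Column 3 must total -24; the given cells sum to -25, so (3,3) = 1.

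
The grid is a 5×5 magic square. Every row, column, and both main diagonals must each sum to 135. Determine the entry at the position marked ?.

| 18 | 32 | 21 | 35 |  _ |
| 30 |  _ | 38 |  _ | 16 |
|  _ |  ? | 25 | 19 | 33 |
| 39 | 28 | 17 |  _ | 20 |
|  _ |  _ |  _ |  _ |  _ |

Row 1 needs 135; the known cells sum to 106, so (1,5) = 29.
Row 4 must total 135; the given cells sum to 104, so (4,4) = 31.
From column 3, 135 − (21 + 38 + 25 + 17) gives (5,3) = 34.
Column 5 needs 135; the known cells sum to 98, so (5,5) = 37.
Main diagonal must total 135; the given cells sum to 111, so (2,2) = 24.
From row 2, 135 − (30 + 24 + 38 + 16) gives (2,4) = 27.
Column 4: 35 + 27 + 19 + 31 + ? = 135, so (5,4) = 23.
Anti-diagonal needs 135; the known cells sum to 109, so (5,1) = 26.
The remaining cell in row 5 is (5,2) = 135 − 120 = 15.
Using column 1: 18 + 30 + 39 + 26 + ? → (3,1) = 135 − 113 = 22.
Using column 2: 32 + 24 + 28 + 15 + ? → (3,2) = 135 − 99 = 36.

36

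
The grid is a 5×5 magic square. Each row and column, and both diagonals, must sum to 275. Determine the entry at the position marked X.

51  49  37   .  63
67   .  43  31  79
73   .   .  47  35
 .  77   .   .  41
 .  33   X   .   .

71

Row 1 must total 275; the given cells sum to 200, so (1,4) = 75.
From row 2, 275 − (67 + 43 + 31 + 79) gives (2,2) = 55.
Column 2: 49 + 55 + 77 + 33 + ? = 275, so (3,2) = 61.
Using column 5: 63 + 79 + 35 + 41 + ? → (5,5) = 275 − 218 = 57.
Using row 3: 73 + 61 + 47 + 35 + ? → (3,3) = 275 − 216 = 59.
Using main diagonal: 51 + 55 + 59 + 57 + ? → (4,4) = 275 − 222 = 53.
Anti-diagonal must total 275; the given cells sum to 230, so (5,1) = 45.
Column 1 needs 275; the known cells sum to 236, so (4,1) = 39.
Column 4 must total 275; the given cells sum to 206, so (5,4) = 69.
Row 4 must total 275; the given cells sum to 210, so (4,3) = 65.
The remaining cell in row 5 is (5,3) = 275 − 204 = 71.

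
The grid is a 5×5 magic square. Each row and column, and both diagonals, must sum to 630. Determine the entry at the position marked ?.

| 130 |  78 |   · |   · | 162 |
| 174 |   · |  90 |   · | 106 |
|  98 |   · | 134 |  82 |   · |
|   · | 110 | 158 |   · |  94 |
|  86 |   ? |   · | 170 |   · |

154

Using column 1: 130 + 174 + 98 + 86 + ? → (4,1) = 630 − 488 = 142.
Anti-diagonal: 162 + 134 + 110 + 86 + ? = 630, so (2,4) = 138.
Row 2: 174 + 90 + 138 + 106 + ? = 630, so (2,2) = 122.
Row 4: 142 + 110 + 158 + 94 + ? = 630, so (4,4) = 126.
The remaining cell in column 4 is (1,4) = 630 − 516 = 114.
Main diagonal needs 630; the known cells sum to 512, so (5,5) = 118.
The remaining cell in row 1 is (1,3) = 630 − 484 = 146.
Using column 3: 146 + 90 + 134 + 158 + ? → (5,3) = 630 − 528 = 102.
Column 5: 162 + 106 + 94 + 118 + ? = 630, so (3,5) = 150.
Using row 3: 98 + 134 + 82 + 150 + ? → (3,2) = 630 − 464 = 166.
Row 5 needs 630; the known cells sum to 476, so (5,2) = 154.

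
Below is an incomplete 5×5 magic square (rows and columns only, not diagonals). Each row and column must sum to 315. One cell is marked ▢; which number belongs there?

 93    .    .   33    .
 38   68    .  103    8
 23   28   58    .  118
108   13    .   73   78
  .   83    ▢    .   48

113

Row 2 needs 315; the known cells sum to 217, so (2,3) = 98.
Row 3 needs 315; the known cells sum to 227, so (3,4) = 88.
Row 4 needs 315; the known cells sum to 272, so (4,3) = 43.
From column 1, 315 − (93 + 38 + 23 + 108) gives (5,1) = 53.
From column 2, 315 − (68 + 28 + 13 + 83) gives (1,2) = 123.
Using column 4: 33 + 103 + 88 + 73 + ? → (5,4) = 315 − 297 = 18.
Column 5 must total 315; the given cells sum to 252, so (1,5) = 63.
Row 1 must total 315; the given cells sum to 312, so (1,3) = 3.
Row 5: 53 + 83 + 18 + 48 + ? = 315, so (5,3) = 113.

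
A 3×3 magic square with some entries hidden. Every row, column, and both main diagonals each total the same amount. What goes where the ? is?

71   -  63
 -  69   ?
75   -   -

77

Anti-diagonal is complete and sums to 207; that is the magic constant.
Row 1 must total 207; the given cells sum to 134, so (1,2) = 73.
From column 1, 207 − (71 + 75) gives (2,1) = 61.
The remaining cell in column 2 is (3,2) = 207 − 142 = 65.
Main diagonal must total 207; the given cells sum to 140, so (3,3) = 67.
Using row 2: 61 + 69 + ? → (2,3) = 207 − 130 = 77.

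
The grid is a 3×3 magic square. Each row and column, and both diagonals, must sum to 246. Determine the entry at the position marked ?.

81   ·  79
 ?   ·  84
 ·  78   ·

The remaining cell in row 1 is (1,2) = 246 − 160 = 86.
Column 2 must total 246; the given cells sum to 164, so (2,2) = 82.
Column 3: 79 + 84 + ? = 246, so (3,3) = 83.
Anti-diagonal: 79 + 82 + ? = 246, so (3,1) = 85.
Row 2 must total 246; the given cells sum to 166, so (2,1) = 80.

80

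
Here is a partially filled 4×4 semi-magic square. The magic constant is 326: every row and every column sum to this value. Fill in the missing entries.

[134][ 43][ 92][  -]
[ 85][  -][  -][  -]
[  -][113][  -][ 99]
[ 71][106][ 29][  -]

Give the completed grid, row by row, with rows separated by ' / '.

134 43 92 57 / 85 64 127 50 / 36 113 78 99 / 71 106 29 120

Row 1 needs 326; the known cells sum to 269, so (1,4) = 57.
The remaining cell in row 4 is (4,4) = 326 − 206 = 120.
Column 1 needs 326; the known cells sum to 290, so (3,1) = 36.
The remaining cell in column 2 is (2,2) = 326 − 262 = 64.
From column 4, 326 − (57 + 99 + 120) gives (2,4) = 50.
Row 2 needs 326; the known cells sum to 199, so (2,3) = 127.
Row 3 must total 326; the given cells sum to 248, so (3,3) = 78.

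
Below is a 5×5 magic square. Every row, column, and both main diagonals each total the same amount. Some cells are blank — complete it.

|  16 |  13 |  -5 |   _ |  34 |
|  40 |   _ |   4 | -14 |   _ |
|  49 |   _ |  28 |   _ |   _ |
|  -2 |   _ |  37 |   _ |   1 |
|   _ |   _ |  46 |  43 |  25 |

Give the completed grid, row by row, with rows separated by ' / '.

16 13 -5 52 34 / 40 22 4 -14 58 / 49 31 28 10 -8 / -2 55 37 19 1 / 7 -11 46 43 25

Column 3 is already complete: -5 + 4 + 28 + 37 + 46 = 110, so that is the magic constant.
Using row 1: 16 + 13 + (-5) + 34 + ? → (1,4) = 110 − 58 = 52.
Column 1 needs 110; the known cells sum to 103, so (5,1) = 7.
The remaining cell in anti-diagonal is (4,2) = 110 − 55 = 55.
Row 4 must total 110; the given cells sum to 91, so (4,4) = 19.
From row 5, 110 − (7 + 46 + 43 + 25) gives (5,2) = -11.
From column 4, 110 − (52 + (-14) + 19 + 43) gives (3,4) = 10.
Main diagonal must total 110; the given cells sum to 88, so (2,2) = 22.
Row 2: 40 + 22 + 4 + (-14) + ? = 110, so (2,5) = 58.
Column 2 needs 110; the known cells sum to 79, so (3,2) = 31.
Using column 5: 34 + 58 + 1 + 25 + ? → (3,5) = 110 − 118 = -8.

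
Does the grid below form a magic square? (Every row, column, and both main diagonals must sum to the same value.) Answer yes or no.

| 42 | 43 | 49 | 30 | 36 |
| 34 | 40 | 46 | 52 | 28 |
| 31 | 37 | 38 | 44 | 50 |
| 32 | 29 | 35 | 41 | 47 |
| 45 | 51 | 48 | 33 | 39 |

Row 1: 42 + 43 + 49 + 30 + 36 = 200.
Row 2: 34 + 40 + 46 + 52 + 28 = 200.
Row 3: 31 + 37 + 38 + 44 + 50 = 200.
Row 4: 32 + 29 + 35 + 41 + 47 = 184.
Row 5: 45 + 51 + 48 + 33 + 39 = 216.
Column 1: 42 + 34 + 31 + 32 + 45 = 184.
Column 2: 43 + 40 + 37 + 29 + 51 = 200.
Column 3: 49 + 46 + 38 + 35 + 48 = 216.
Column 4: 30 + 52 + 44 + 41 + 33 = 200.
Column 5: 36 + 28 + 50 + 47 + 39 = 200.
Main diagonal: 42 + 40 + 38 + 41 + 39 = 200.
Anti-diagonal: 36 + 52 + 38 + 29 + 45 = 200.

No — row 5 sums to 216 but column 4 sums to 200.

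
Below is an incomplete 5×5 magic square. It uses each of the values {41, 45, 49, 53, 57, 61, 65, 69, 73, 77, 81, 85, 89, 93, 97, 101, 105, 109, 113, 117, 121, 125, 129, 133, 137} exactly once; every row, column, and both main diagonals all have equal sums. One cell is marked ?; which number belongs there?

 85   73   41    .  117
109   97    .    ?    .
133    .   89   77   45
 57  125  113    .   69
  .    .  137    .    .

53

The 25 entries sum to 2225, so each line sums to 2225/5 = 445.
Row 1: 85 + 73 + 41 + 117 + ? = 445, so (1,4) = 129.
Row 3 must total 445; the given cells sum to 344, so (3,2) = 101.
Row 4 must total 445; the given cells sum to 364, so (4,4) = 81.
The remaining cell in column 1 is (5,1) = 445 − 384 = 61.
Column 2 must total 445; the given cells sum to 396, so (5,2) = 49.
From column 3, 445 − (41 + 89 + 113 + 137) gives (2,3) = 65.
Using main diagonal: 85 + 97 + 89 + 81 + ? → (5,5) = 445 − 352 = 93.
Anti-diagonal: 117 + 89 + 125 + 61 + ? = 445, so (2,4) = 53.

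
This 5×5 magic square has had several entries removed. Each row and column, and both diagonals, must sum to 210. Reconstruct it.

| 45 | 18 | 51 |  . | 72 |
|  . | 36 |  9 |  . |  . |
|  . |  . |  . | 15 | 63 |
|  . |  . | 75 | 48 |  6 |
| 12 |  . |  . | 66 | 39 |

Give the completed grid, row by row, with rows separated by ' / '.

Row 1: 45 + 18 + 51 + 72 + ? = 210, so (1,4) = 24.
Column 4: 24 + 15 + 48 + 66 + ? = 210, so (2,4) = 57.
Column 5 needs 210; the known cells sum to 180, so (2,5) = 30.
The remaining cell in main diagonal is (3,3) = 210 − 168 = 42.
Using anti-diagonal: 72 + 57 + 42 + 12 + ? → (4,2) = 210 − 183 = 27.
Using row 2: 36 + 9 + 57 + 30 + ? → (2,1) = 210 − 132 = 78.
Row 4 needs 210; the known cells sum to 156, so (4,1) = 54.
Column 1: 45 + 78 + 54 + 12 + ? = 210, so (3,1) = 21.
Column 3: 51 + 9 + 42 + 75 + ? = 210, so (5,3) = 33.
Row 3: 21 + 42 + 15 + 63 + ? = 210, so (3,2) = 69.
From row 5, 210 − (12 + 33 + 66 + 39) gives (5,2) = 60.

45 18 51 24 72 / 78 36 9 57 30 / 21 69 42 15 63 / 54 27 75 48 6 / 12 60 33 66 39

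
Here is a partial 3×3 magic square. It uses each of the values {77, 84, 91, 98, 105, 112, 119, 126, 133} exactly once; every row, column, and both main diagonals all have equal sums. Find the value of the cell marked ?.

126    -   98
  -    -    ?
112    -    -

133

The 9 entries sum to 945, so each line sums to 945/3 = 315.
Row 1: 126 + 98 + ? = 315, so (1,2) = 91.
From column 1, 315 − (126 + 112) gives (2,1) = 77.
The remaining cell in anti-diagonal is (2,2) = 315 − 210 = 105.
The remaining cell in row 2 is (2,3) = 315 − 182 = 133.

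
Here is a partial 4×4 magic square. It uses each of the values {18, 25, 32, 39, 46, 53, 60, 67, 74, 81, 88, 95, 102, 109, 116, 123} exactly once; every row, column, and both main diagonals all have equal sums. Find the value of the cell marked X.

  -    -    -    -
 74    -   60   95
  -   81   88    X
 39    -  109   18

The 16 entries sum to 1128, so each line sums to 1128/4 = 282.
Row 2: 74 + 60 + 95 + ? = 282, so (2,2) = 53.
Row 4 must total 282; the given cells sum to 166, so (4,2) = 116.
From column 2, 282 − (53 + 81 + 116) gives (1,2) = 32.
The remaining cell in column 3 is (1,3) = 282 − 257 = 25.
Main diagonal needs 282; the known cells sum to 159, so (1,1) = 123.
From anti-diagonal, 282 − (60 + 81 + 39) gives (1,4) = 102.
Column 1: 123 + 74 + 39 + ? = 282, so (3,1) = 46.
Column 4 needs 282; the known cells sum to 215, so (3,4) = 67.

67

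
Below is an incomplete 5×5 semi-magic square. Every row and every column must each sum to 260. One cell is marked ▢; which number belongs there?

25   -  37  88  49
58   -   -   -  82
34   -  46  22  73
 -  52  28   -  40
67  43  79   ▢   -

55

Row 1: 25 + 37 + 88 + 49 + ? = 260, so (1,2) = 61.
The remaining cell in row 3 is (3,2) = 260 − 175 = 85.
Column 1: 25 + 58 + 34 + 67 + ? = 260, so (4,1) = 76.
Column 2: 61 + 85 + 52 + 43 + ? = 260, so (2,2) = 19.
Column 3 needs 260; the known cells sum to 190, so (2,3) = 70.
The remaining cell in column 5 is (5,5) = 260 − 244 = 16.
Using row 2: 58 + 19 + 70 + 82 + ? → (2,4) = 260 − 229 = 31.
From row 4, 260 − (76 + 52 + 28 + 40) gives (4,4) = 64.
Row 5: 67 + 43 + 79 + 16 + ? = 260, so (5,4) = 55.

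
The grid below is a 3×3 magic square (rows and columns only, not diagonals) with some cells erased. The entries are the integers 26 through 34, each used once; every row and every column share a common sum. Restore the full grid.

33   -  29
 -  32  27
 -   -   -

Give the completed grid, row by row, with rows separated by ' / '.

33 28 29 / 31 32 27 / 26 30 34

The entries are 26 through 34, which sum to 270, so each line sums to 270/3 = 90.
Row 1 needs 90; the known cells sum to 62, so (1,2) = 28.
Row 2 needs 90; the known cells sum to 59, so (2,1) = 31.
Using column 1: 33 + 31 + ? → (3,1) = 90 − 64 = 26.
Column 2: 28 + 32 + ? = 90, so (3,2) = 30.
Using column 3: 29 + 27 + ? → (3,3) = 90 − 56 = 34.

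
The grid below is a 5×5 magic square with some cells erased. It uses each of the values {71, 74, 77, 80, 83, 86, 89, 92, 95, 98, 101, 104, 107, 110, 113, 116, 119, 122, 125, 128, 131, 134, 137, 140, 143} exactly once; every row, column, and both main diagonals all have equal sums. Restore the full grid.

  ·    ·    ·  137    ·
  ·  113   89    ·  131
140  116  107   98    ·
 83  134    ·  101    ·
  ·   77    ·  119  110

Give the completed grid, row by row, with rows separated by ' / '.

104 95 71 137 128 / 122 113 89 80 131 / 140 116 107 98 74 / 83 134 125 101 92 / 86 77 143 119 110

The 25 entries sum to 2675, so each line sums to 2675/5 = 535.
Row 3 must total 535; the given cells sum to 461, so (3,5) = 74.
From column 2, 535 − (113 + 116 + 134 + 77) gives (1,2) = 95.
The remaining cell in column 4 is (2,4) = 535 − 455 = 80.
Main diagonal must total 535; the given cells sum to 431, so (1,1) = 104.
The remaining cell in row 2 is (2,1) = 535 − 413 = 122.
Column 1 must total 535; the given cells sum to 449, so (5,1) = 86.
The remaining cell in anti-diagonal is (1,5) = 535 − 407 = 128.
The remaining cell in row 1 is (1,3) = 535 − 464 = 71.
From row 5, 535 − (86 + 77 + 119 + 110) gives (5,3) = 143.
Column 3: 71 + 89 + 107 + 143 + ? = 535, so (4,3) = 125.
From column 5, 535 − (128 + 131 + 74 + 110) gives (4,5) = 92.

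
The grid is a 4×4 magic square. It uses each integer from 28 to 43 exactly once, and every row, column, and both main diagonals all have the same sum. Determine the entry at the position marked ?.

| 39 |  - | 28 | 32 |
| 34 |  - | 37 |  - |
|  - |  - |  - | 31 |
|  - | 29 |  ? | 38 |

42

The entries are 28 through 43, which sum to 568, so each line sums to 568/4 = 142.
From row 1, 142 − (39 + 28 + 32) gives (1,2) = 43.
Column 4: 32 + 31 + 38 + ? = 142, so (2,4) = 41.
Row 2: 34 + 37 + 41 + ? = 142, so (2,2) = 30.
Using column 2: 43 + 30 + 29 + ? → (3,2) = 142 − 102 = 40.
From main diagonal, 142 − (39 + 30 + 38) gives (3,3) = 35.
Anti-diagonal: 32 + 37 + 40 + ? = 142, so (4,1) = 33.
Row 3 must total 142; the given cells sum to 106, so (3,1) = 36.
Using row 4: 33 + 29 + 38 + ? → (4,3) = 142 − 100 = 42.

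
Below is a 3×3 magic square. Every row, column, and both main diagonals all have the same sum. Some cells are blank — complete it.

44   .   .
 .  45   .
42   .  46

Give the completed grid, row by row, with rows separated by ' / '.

44 43 48 / 49 45 41 / 42 47 46

Main diagonal is already complete: 44 + 45 + 46 = 135, so that is the magic constant.
Row 3 must total 135; the given cells sum to 88, so (3,2) = 47.
Column 1 must total 135; the given cells sum to 86, so (2,1) = 49.
The remaining cell in column 2 is (1,2) = 135 − 92 = 43.
Anti-diagonal: 45 + 42 + ? = 135, so (1,3) = 48.
From row 2, 135 − (49 + 45) gives (2,3) = 41.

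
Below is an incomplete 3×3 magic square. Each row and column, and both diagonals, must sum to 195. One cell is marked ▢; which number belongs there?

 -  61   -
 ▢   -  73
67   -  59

From row 3, 195 − (67 + 59) gives (3,2) = 69.
Column 2 must total 195; the given cells sum to 130, so (2,2) = 65.
From column 3, 195 − (73 + 59) gives (1,3) = 63.
Main diagonal needs 195; the known cells sum to 124, so (1,1) = 71.
From row 2, 195 − (65 + 73) gives (2,1) = 57.

57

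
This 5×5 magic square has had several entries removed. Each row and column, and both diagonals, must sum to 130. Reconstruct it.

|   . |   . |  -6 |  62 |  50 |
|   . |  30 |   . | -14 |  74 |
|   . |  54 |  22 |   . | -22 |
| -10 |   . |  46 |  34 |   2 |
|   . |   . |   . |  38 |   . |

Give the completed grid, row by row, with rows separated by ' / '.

Row 4 must total 130; the given cells sum to 72, so (4,2) = 58.
Column 4 must total 130; the given cells sum to 120, so (3,4) = 10.
Column 5: 50 + 74 + (-22) + 2 + ? = 130, so (5,5) = 26.
From main diagonal, 130 − (30 + 22 + 34 + 26) gives (1,1) = 18.
From anti-diagonal, 130 − (50 + (-14) + 22 + 58) gives (5,1) = 14.
From row 1, 130 − (18 + (-6) + 62 + 50) gives (1,2) = 6.
Using row 3: 54 + 22 + 10 + (-22) + ? → (3,1) = 130 − 64 = 66.
Column 1 must total 130; the given cells sum to 88, so (2,1) = 42.
Column 2 needs 130; the known cells sum to 148, so (5,2) = -18.
Row 2: 42 + 30 + (-14) + 74 + ? = 130, so (2,3) = -2.
The remaining cell in row 5 is (5,3) = 130 − 60 = 70.

18 6 -6 62 50 / 42 30 -2 -14 74 / 66 54 22 10 -22 / -10 58 46 34 2 / 14 -18 70 38 26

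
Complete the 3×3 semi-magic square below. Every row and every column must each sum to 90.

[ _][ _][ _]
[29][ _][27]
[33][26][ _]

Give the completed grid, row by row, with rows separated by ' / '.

28 30 32 / 29 34 27 / 33 26 31

The remaining cell in row 2 is (2,2) = 90 − 56 = 34.
Using row 3: 33 + 26 + ? → (3,3) = 90 − 59 = 31.
Column 1: 29 + 33 + ? = 90, so (1,1) = 28.
From column 2, 90 − (34 + 26) gives (1,2) = 30.
Column 3 must total 90; the given cells sum to 58, so (1,3) = 32.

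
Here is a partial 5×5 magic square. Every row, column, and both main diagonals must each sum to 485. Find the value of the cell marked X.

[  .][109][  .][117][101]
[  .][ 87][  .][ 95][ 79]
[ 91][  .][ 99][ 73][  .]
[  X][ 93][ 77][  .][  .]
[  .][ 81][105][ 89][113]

119

Using row 5: 81 + 105 + 89 + 113 + ? → (5,1) = 485 − 388 = 97.
The remaining cell in column 2 is (3,2) = 485 − 370 = 115.
From column 4, 485 − (117 + 95 + 73 + 89) gives (4,4) = 111.
The remaining cell in main diagonal is (1,1) = 485 − 410 = 75.
The remaining cell in row 1 is (1,3) = 485 − 402 = 83.
The remaining cell in row 3 is (3,5) = 485 − 378 = 107.
Using column 3: 83 + 99 + 77 + 105 + ? → (2,3) = 485 − 364 = 121.
From column 5, 485 − (101 + 79 + 107 + 113) gives (4,5) = 85.
Row 2 needs 485; the known cells sum to 382, so (2,1) = 103.
The remaining cell in row 4 is (4,1) = 485 − 366 = 119.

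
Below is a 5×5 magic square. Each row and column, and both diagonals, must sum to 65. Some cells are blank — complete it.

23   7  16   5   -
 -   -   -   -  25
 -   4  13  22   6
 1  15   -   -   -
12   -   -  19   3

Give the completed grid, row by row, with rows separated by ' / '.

23 7 16 5 14 / 9 18 2 11 25 / 20 4 13 22 6 / 1 15 24 8 17 / 12 21 10 19 3

Using row 1: 23 + 7 + 16 + 5 + ? → (1,5) = 65 − 51 = 14.
Row 3 must total 65; the given cells sum to 45, so (3,1) = 20.
Column 1: 23 + 20 + 1 + 12 + ? = 65, so (2,1) = 9.
The remaining cell in column 5 is (4,5) = 65 − 48 = 17.
The remaining cell in anti-diagonal is (2,4) = 65 − 54 = 11.
Column 4 needs 65; the known cells sum to 57, so (4,4) = 8.
From main diagonal, 65 − (23 + 13 + 8 + 3) gives (2,2) = 18.
Using row 2: 9 + 18 + 11 + 25 + ? → (2,3) = 65 − 63 = 2.
Using row 4: 1 + 15 + 8 + 17 + ? → (4,3) = 65 − 41 = 24.
Column 2: 7 + 18 + 4 + 15 + ? = 65, so (5,2) = 21.
Column 3 needs 65; the known cells sum to 55, so (5,3) = 10.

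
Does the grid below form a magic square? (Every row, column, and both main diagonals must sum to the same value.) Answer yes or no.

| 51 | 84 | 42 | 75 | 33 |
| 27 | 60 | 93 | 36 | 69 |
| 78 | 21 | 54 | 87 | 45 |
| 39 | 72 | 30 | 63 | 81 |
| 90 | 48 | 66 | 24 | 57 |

Row 1: 51 + 84 + 42 + 75 + 33 = 285.
Row 2: 27 + 60 + 93 + 36 + 69 = 285.
Row 3: 78 + 21 + 54 + 87 + 45 = 285.
Row 4: 39 + 72 + 30 + 63 + 81 = 285.
Row 5: 90 + 48 + 66 + 24 + 57 = 285.
Column 1: 51 + 27 + 78 + 39 + 90 = 285.
Column 2: 84 + 60 + 21 + 72 + 48 = 285.
Column 3: 42 + 93 + 54 + 30 + 66 = 285.
Column 4: 75 + 36 + 87 + 63 + 24 = 285.
Column 5: 33 + 69 + 45 + 81 + 57 = 285.
Main diagonal: 51 + 60 + 54 + 63 + 57 = 285.
Anti-diagonal: 33 + 36 + 54 + 72 + 90 = 285.
All lines sum to 285.

Yes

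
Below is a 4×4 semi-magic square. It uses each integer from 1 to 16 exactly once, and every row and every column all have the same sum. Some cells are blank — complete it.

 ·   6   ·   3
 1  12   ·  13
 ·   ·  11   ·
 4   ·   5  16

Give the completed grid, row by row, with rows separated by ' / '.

The entries are 1 through 16, which sum to 136, so each line sums to 136/4 = 34.
Row 2 needs 34; the known cells sum to 26, so (2,3) = 8.
Row 4 needs 34; the known cells sum to 25, so (4,2) = 9.
Column 2 must total 34; the given cells sum to 27, so (3,2) = 7.
From column 3, 34 − (8 + 11 + 5) gives (1,3) = 10.
Column 4 needs 34; the known cells sum to 32, so (3,4) = 2.
From row 1, 34 − (6 + 10 + 3) gives (1,1) = 15.
Using row 3: 7 + 11 + 2 + ? → (3,1) = 34 − 20 = 14.

15 6 10 3 / 1 12 8 13 / 14 7 11 2 / 4 9 5 16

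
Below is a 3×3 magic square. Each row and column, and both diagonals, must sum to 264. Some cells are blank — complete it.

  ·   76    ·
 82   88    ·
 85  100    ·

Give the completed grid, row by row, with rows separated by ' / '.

97 76 91 / 82 88 94 / 85 100 79

From row 2, 264 − (82 + 88) gives (2,3) = 94.
The remaining cell in row 3 is (3,3) = 264 − 185 = 79.
Column 1 must total 264; the given cells sum to 167, so (1,1) = 97.
From column 3, 264 − (94 + 79) gives (1,3) = 91.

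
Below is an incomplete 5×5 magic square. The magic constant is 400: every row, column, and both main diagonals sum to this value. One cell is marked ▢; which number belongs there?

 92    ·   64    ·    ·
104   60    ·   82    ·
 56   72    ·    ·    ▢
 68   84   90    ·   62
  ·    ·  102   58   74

Using row 4: 68 + 84 + 90 + 62 + ? → (4,4) = 400 − 304 = 96.
From column 1, 400 − (92 + 104 + 56 + 68) gives (5,1) = 80.
Main diagonal: 92 + 60 + 96 + 74 + ? = 400, so (3,3) = 78.
Anti-diagonal: 82 + 78 + 84 + 80 + ? = 400, so (1,5) = 76.
Row 5 must total 400; the given cells sum to 314, so (5,2) = 86.
From column 2, 400 − (60 + 72 + 84 + 86) gives (1,2) = 98.
From column 3, 400 − (64 + 78 + 90 + 102) gives (2,3) = 66.
Row 1 must total 400; the given cells sum to 330, so (1,4) = 70.
The remaining cell in row 2 is (2,5) = 400 − 312 = 88.
Column 4 needs 400; the known cells sum to 306, so (3,4) = 94.
From column 5, 400 − (76 + 88 + 62 + 74) gives (3,5) = 100.

100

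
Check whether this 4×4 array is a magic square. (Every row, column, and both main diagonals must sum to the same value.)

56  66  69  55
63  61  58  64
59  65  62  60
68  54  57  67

Row 1: 56 + 66 + 69 + 55 = 246.
Row 2: 63 + 61 + 58 + 64 = 246.
Row 3: 59 + 65 + 62 + 60 = 246.
Row 4: 68 + 54 + 57 + 67 = 246.
Column 1: 56 + 63 + 59 + 68 = 246.
Column 2: 66 + 61 + 65 + 54 = 246.
Column 3: 69 + 58 + 62 + 57 = 246.
Column 4: 55 + 64 + 60 + 67 = 246.
Main diagonal: 56 + 61 + 62 + 67 = 246.
Anti-diagonal: 55 + 58 + 65 + 68 = 246.
All lines sum to 246.

Yes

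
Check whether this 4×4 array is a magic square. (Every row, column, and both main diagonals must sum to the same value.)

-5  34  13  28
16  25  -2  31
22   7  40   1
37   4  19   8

No — column 1 sums to 70 but row 4 sums to 68.

Row 1: -5 + 34 + 13 + 28 = 70.
Row 2: 16 + 25 + (-2) + 31 = 70.
Row 3: 22 + 7 + 40 + 1 = 70.
Row 4: 37 + 4 + 19 + 8 = 68.
Column 1: -5 + 16 + 22 + 37 = 70.
Column 2: 34 + 25 + 7 + 4 = 70.
Column 3: 13 + (-2) + 40 + 19 = 70.
Column 4: 28 + 31 + 1 + 8 = 68.
Main diagonal: -5 + 25 + 40 + 8 = 68.
Anti-diagonal: 28 + (-2) + 7 + 37 = 70.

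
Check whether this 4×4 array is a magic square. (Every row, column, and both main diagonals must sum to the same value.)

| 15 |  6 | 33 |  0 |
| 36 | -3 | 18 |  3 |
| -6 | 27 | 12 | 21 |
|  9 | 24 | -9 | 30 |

Yes

Row 1: 15 + 6 + 33 + 0 = 54.
Row 2: 36 + (-3) + 18 + 3 = 54.
Row 3: -6 + 27 + 12 + 21 = 54.
Row 4: 9 + 24 + (-9) + 30 = 54.
Column 1: 15 + 36 + (-6) + 9 = 54.
Column 2: 6 + (-3) + 27 + 24 = 54.
Column 3: 33 + 18 + 12 + (-9) = 54.
Column 4: 0 + 3 + 21 + 30 = 54.
Main diagonal: 15 + (-3) + 12 + 30 = 54.
Anti-diagonal: 0 + 18 + 27 + 9 = 54.
All lines sum to 54.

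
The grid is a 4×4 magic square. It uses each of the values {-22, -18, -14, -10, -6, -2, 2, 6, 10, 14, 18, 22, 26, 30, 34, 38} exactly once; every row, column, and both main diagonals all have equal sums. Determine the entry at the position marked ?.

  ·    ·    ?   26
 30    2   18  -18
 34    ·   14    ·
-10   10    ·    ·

The 16 entries sum to 128, so each line sums to 128/4 = 32.
From column 1, 32 − (30 + 34 + (-10)) gives (1,1) = -22.
Main diagonal must total 32; the given cells sum to -6, so (4,4) = 38.
Anti-diagonal: 26 + 18 + (-10) + ? = 32, so (3,2) = -2.
Row 3 must total 32; the given cells sum to 46, so (3,4) = -14.
Row 4 needs 32; the known cells sum to 38, so (4,3) = -6.
Column 2 needs 32; the known cells sum to 10, so (1,2) = 22.
Column 3 must total 32; the given cells sum to 26, so (1,3) = 6.

6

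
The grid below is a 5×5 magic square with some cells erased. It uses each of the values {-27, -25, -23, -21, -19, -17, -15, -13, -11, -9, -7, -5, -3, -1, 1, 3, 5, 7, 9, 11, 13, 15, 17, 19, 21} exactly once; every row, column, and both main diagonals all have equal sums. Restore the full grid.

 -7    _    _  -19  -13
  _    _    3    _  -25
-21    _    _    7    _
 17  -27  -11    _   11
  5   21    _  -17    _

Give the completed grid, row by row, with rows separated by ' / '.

-7 9 15 -19 -13 / -9 -3 3 19 -25 / -21 -15 1 7 13 / 17 -27 -11 -5 11 / 5 21 -23 -17 -1

The 25 entries sum to -75, so each line sums to -75/5 = -15.
Row 4: 17 + (-27) + (-11) + 11 + ? = -15, so (4,4) = -5.
From column 1, -15 − (-7 + (-21) + 17 + 5) gives (2,1) = -9.
The remaining cell in column 4 is (2,4) = -15 − (-34) = 19.
Using anti-diagonal: -13 + 19 + (-27) + 5 + ? → (3,3) = -15 − (-16) = 1.
From row 2, -15 − (-9 + 3 + 19 + (-25)) gives (2,2) = -3.
Main diagonal must total -15; the given cells sum to -14, so (5,5) = -1.
Row 5 needs -15; the known cells sum to 8, so (5,3) = -23.
From column 3, -15 − (3 + 1 + (-11) + (-23)) gives (1,3) = 15.
From column 5, -15 − (-13 + (-25) + 11 + (-1)) gives (3,5) = 13.
From row 1, -15 − (-7 + 15 + (-19) + (-13)) gives (1,2) = 9.
Row 3 must total -15; the given cells sum to 0, so (3,2) = -15.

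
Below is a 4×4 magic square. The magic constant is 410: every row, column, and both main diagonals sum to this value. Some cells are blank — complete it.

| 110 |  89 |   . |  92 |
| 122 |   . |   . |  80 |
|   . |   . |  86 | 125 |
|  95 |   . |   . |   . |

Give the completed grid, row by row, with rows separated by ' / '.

110 89 119 92 / 122 101 107 80 / 83 116 86 125 / 95 104 98 113

Using row 1: 110 + 89 + 92 + ? → (1,3) = 410 − 291 = 119.
Column 1 must total 410; the given cells sum to 327, so (3,1) = 83.
Column 4 must total 410; the given cells sum to 297, so (4,4) = 113.
Using main diagonal: 110 + 86 + 113 + ? → (2,2) = 410 − 309 = 101.
Row 2 must total 410; the given cells sum to 303, so (2,3) = 107.
Using row 3: 83 + 86 + 125 + ? → (3,2) = 410 − 294 = 116.
Column 2 needs 410; the known cells sum to 306, so (4,2) = 104.
The remaining cell in column 3 is (4,3) = 410 − 312 = 98.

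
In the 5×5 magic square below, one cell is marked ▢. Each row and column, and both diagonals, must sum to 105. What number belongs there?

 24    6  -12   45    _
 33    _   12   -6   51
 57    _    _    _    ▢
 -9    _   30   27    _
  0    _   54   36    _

Row 1 needs 105; the known cells sum to 63, so (1,5) = 42.
Row 2: 33 + 12 + (-6) + 51 + ? = 105, so (2,2) = 15.
Column 3: -12 + 12 + 30 + 54 + ? = 105, so (3,3) = 21.
Column 4 must total 105; the given cells sum to 102, so (3,4) = 3.
Using main diagonal: 24 + 15 + 21 + 27 + ? → (5,5) = 105 − 87 = 18.
Using anti-diagonal: 42 + (-6) + 21 + 0 + ? → (4,2) = 105 − 57 = 48.
The remaining cell in row 4 is (4,5) = 105 − 96 = 9.
Row 5 needs 105; the known cells sum to 108, so (5,2) = -3.
Column 2 needs 105; the known cells sum to 66, so (3,2) = 39.
Column 5 must total 105; the given cells sum to 120, so (3,5) = -15.

-15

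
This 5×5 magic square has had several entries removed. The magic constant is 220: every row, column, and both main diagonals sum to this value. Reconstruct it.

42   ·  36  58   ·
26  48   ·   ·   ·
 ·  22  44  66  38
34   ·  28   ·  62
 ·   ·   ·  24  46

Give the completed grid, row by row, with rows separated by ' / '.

42 64 36 58 20 / 26 48 60 32 54 / 50 22 44 66 38 / 34 56 28 40 62 / 68 30 52 24 46

The remaining cell in row 3 is (3,1) = 220 − 170 = 50.
Column 1 needs 220; the known cells sum to 152, so (5,1) = 68.
The remaining cell in main diagonal is (4,4) = 220 − 180 = 40.
Row 4 needs 220; the known cells sum to 164, so (4,2) = 56.
From column 4, 220 − (58 + 66 + 40 + 24) gives (2,4) = 32.
The remaining cell in anti-diagonal is (1,5) = 220 − 200 = 20.
Row 1: 42 + 36 + 58 + 20 + ? = 220, so (1,2) = 64.
The remaining cell in column 2 is (5,2) = 220 − 190 = 30.
Column 5 needs 220; the known cells sum to 166, so (2,5) = 54.
The remaining cell in row 2 is (2,3) = 220 − 160 = 60.
Row 5: 68 + 30 + 24 + 46 + ? = 220, so (5,3) = 52.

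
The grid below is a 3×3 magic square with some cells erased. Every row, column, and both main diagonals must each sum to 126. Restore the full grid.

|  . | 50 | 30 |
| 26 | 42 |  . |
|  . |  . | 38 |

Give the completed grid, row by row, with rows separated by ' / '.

Row 1 must total 126; the given cells sum to 80, so (1,1) = 46.
From row 2, 126 − (26 + 42) gives (2,3) = 58.
The remaining cell in column 1 is (3,1) = 126 − 72 = 54.
From column 2, 126 − (50 + 42) gives (3,2) = 34.

46 50 30 / 26 42 58 / 54 34 38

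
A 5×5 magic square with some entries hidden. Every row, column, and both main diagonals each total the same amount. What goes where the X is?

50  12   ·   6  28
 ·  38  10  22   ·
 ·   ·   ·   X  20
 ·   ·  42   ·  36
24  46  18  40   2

48

Row 5 is complete and sums to 130; that is the magic constant.
Row 1 needs 130; the known cells sum to 96, so (1,3) = 34.
Column 3 must total 130; the given cells sum to 104, so (3,3) = 26.
Using column 5: 28 + 20 + 36 + 2 + ? → (2,5) = 130 − 86 = 44.
Main diagonal: 50 + 38 + 26 + 2 + ? = 130, so (4,4) = 14.
Anti-diagonal must total 130; the given cells sum to 100, so (4,2) = 30.
Row 2: 38 + 10 + 22 + 44 + ? = 130, so (2,1) = 16.
Row 4 must total 130; the given cells sum to 122, so (4,1) = 8.
Column 1: 50 + 16 + 8 + 24 + ? = 130, so (3,1) = 32.
Using column 2: 12 + 38 + 30 + 46 + ? → (3,2) = 130 − 126 = 4.
From column 4, 130 − (6 + 22 + 14 + 40) gives (3,4) = 48.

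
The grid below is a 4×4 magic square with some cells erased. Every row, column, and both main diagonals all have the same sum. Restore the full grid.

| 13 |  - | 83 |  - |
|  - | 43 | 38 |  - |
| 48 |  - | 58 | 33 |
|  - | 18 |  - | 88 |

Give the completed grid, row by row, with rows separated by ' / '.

13 78 83 28 / 68 43 38 53 / 48 63 58 33 / 73 18 23 88

Main diagonal is already complete: 13 + 43 + 58 + 88 = 202, so that is the magic constant.
Using row 3: 48 + 58 + 33 + ? → (3,2) = 202 − 139 = 63.
Using column 2: 43 + 63 + 18 + ? → (1,2) = 202 − 124 = 78.
Column 3: 83 + 38 + 58 + ? = 202, so (4,3) = 23.
Row 1 needs 202; the known cells sum to 174, so (1,4) = 28.
Row 4: 18 + 23 + 88 + ? = 202, so (4,1) = 73.
Column 1 must total 202; the given cells sum to 134, so (2,1) = 68.
Column 4 needs 202; the known cells sum to 149, so (2,4) = 53.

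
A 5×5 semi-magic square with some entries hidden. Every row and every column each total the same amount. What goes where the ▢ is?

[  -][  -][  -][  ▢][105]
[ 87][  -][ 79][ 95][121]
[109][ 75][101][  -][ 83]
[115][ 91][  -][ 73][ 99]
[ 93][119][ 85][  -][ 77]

89

Column 5 is complete and sums to 485; that is the magic constant.
The remaining cell in row 2 is (2,2) = 485 − 382 = 103.
Row 3 needs 485; the known cells sum to 368, so (3,4) = 117.
From row 4, 485 − (115 + 91 + 73 + 99) gives (4,3) = 107.
Row 5: 93 + 119 + 85 + 77 + ? = 485, so (5,4) = 111.
Column 1 needs 485; the known cells sum to 404, so (1,1) = 81.
From column 2, 485 − (103 + 75 + 91 + 119) gives (1,2) = 97.
Column 3: 79 + 101 + 107 + 85 + ? = 485, so (1,3) = 113.
Column 4 must total 485; the given cells sum to 396, so (1,4) = 89.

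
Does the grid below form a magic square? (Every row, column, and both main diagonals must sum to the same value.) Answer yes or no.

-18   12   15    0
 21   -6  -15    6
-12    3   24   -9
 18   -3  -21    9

No — main diagonal sums to 9 but column 3 sums to 3.

Row 1: -18 + 12 + 15 + 0 = 9.
Row 2: 21 + (-6) + (-15) + 6 = 6.
Row 3: -12 + 3 + 24 + (-9) = 6.
Row 4: 18 + (-3) + (-21) + 9 = 3.
Column 1: -18 + 21 + (-12) + 18 = 9.
Column 2: 12 + (-6) + 3 + (-3) = 6.
Column 3: 15 + (-15) + 24 + (-21) = 3.
Column 4: 0 + 6 + (-9) + 9 = 6.
Main diagonal: -18 + (-6) + 24 + 9 = 9.
Anti-diagonal: 0 + (-15) + 3 + 18 = 6.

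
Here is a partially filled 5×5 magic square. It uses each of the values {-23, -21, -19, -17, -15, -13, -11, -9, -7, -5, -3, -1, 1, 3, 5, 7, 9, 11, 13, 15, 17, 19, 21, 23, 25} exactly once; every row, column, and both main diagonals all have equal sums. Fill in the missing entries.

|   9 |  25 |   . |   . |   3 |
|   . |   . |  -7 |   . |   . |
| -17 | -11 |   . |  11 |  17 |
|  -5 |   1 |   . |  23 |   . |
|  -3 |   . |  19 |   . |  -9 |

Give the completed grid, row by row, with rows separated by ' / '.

The 25 entries sum to 25, so each line sums to 25/5 = 5.
The remaining cell in row 3 is (3,3) = 5 − 0 = 5.
From column 1, 5 − (9 + (-17) + (-5) + (-3)) gives (2,1) = 21.
Main diagonal must total 5; the given cells sum to 28, so (2,2) = -23.
Anti-diagonal: 3 + 5 + 1 + (-3) + ? = 5, so (2,4) = -1.
The remaining cell in row 2 is (2,5) = 5 − (-10) = 15.
Column 2 needs 5; the known cells sum to -8, so (5,2) = 13.
Column 5 needs 5; the known cells sum to 26, so (4,5) = -21.
From row 4, 5 − (-5 + 1 + 23 + (-21)) gives (4,3) = 7.
Using row 5: -3 + 13 + 19 + (-9) + ? → (5,4) = 5 − 20 = -15.
Column 3: -7 + 5 + 7 + 19 + ? = 5, so (1,3) = -19.
Using column 4: -1 + 11 + 23 + (-15) + ? → (1,4) = 5 − 18 = -13.

9 25 -19 -13 3 / 21 -23 -7 -1 15 / -17 -11 5 11 17 / -5 1 7 23 -21 / -3 13 19 -15 -9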